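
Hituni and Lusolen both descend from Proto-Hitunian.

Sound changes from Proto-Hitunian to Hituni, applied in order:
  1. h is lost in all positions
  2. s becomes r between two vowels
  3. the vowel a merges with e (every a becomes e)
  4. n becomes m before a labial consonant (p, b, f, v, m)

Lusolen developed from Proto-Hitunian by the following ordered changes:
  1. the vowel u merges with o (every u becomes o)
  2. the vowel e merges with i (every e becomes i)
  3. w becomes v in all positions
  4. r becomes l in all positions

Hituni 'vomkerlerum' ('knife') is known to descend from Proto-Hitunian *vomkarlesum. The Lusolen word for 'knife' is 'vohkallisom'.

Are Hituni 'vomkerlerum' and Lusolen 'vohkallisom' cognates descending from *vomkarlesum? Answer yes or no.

no

Derive the expected Lusolen reflex of *vomkarlesum:
Lusolen: *vomkarlesum > vomkarlesom > vomkarlisom > vomkallisom  (by vowel merger, vowel merger, unconditioned shift)
The regular Lusolen reflex would be 'vomkallisom', but the attested form is 'vohkallisom'. The correspondence is irregular, so they are not cognates (the Lusolen form has a different source).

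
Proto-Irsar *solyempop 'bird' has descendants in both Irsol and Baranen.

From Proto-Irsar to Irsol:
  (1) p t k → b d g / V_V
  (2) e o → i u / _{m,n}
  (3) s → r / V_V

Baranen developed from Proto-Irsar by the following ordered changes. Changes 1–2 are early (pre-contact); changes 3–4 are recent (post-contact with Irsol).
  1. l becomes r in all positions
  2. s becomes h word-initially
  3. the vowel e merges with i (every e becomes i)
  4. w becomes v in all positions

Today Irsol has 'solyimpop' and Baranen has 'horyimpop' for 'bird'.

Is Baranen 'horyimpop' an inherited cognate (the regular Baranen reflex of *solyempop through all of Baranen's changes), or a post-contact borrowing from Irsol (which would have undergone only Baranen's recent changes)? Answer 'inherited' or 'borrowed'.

If inherited, *solyempop would pass through all of Baranen's changes:
Baranen: *solyempop
  solyempop → soryempop   [unconditioned shift]
  soryempop → horyempop   [debuccalisation]
  horyempop → horyimpop   [vowel merger]
  horyimpop (rule 4 does not apply)
  giving Baranen horyimpop.
If borrowed from Irsol 'solyimpop' after the early changes, it would undergo only the recent ones:
  rule 3 (vowel merger): no change (solyimpop)
  rule 4 (unconditioned shift): no change (solyimpop)
  ⇒ as a loan: solyimpop
Baranen 'horyimpop' matches the inherited outcome exactly, so it is an inherited cognate, not a loan.

inherited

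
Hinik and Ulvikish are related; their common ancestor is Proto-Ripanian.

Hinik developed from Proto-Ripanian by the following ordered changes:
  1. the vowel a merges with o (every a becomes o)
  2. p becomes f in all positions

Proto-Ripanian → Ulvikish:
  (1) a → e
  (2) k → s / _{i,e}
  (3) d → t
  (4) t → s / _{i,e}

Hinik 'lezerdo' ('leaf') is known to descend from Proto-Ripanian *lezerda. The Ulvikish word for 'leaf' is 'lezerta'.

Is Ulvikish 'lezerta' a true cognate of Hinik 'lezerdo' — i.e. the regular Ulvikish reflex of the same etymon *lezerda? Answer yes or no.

Derive the expected Ulvikish reflex of *lezerda:
Ulvikish: start from *lezerda.
  rule 1 (vowel merger): lezerda → lezerde
  rule 2: no change — lezerde
  rule 3 (unconditioned shift): lezerde → lezerte
  rule 4 (palatalisation): lezerte → lezerse
  ⇒ Ulvikish lezerse
The regular Ulvikish reflex would be 'lezerse', but the attested form is 'lezerta'. The correspondence is irregular, so they are not cognates (the Ulvikish form has a different source).

no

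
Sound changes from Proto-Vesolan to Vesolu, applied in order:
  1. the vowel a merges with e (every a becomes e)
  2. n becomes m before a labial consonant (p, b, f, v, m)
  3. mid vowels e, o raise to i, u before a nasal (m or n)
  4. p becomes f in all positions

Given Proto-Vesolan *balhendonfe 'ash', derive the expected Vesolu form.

Vesolu: start from *balhendonfe.
  rule 1 (vowel merger): balhendonfe → belhendonfe
  rule 2 (nasal place assimilation): belhendonfe → belhendomfe
  rule 3 (pre-nasal raising): belhendomfe → belhindumfe
  rule 4: no change — belhindumfe
  ⇒ Vesolu belhindumfe

belhindumfe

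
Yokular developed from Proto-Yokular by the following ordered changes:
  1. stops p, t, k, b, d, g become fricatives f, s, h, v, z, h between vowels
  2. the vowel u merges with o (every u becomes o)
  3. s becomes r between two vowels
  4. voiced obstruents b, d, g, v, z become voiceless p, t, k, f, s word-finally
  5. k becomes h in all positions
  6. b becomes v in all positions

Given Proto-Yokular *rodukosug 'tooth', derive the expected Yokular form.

Yokular: start from *rodukosug.
  rule 1 (intervocalic lenition): rodukosug → rozuhosug
  rule 2 (vowel merger): rozuhosug → rozohosog
  rule 3 (rhotacism): rozohosog → rozohorog
  rule 4 (final devoicing): rozohorog → rozohorok
  rule 5 (unconditioned shift): rozohorok → rozohoroh
  rule 6: no change — rozohoroh
  ⇒ Yokular rozohoroh

rozohoroh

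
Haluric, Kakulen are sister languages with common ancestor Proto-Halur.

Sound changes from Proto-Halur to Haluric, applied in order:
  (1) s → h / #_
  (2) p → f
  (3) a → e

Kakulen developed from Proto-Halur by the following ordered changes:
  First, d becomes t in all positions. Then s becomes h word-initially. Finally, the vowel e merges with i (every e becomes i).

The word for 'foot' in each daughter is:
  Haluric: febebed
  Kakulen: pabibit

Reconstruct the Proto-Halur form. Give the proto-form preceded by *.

*pabebed

Position 7: Haluric has d, Kakulen has t. Haluric preserves d here (none of its changes turn any other segment into d), so the proto-segment is *d.
Position 4: Haluric has e, Kakulen has i. Taking the neighbouring segments as reconstructed: Haluric e could go back to *a or *e; Kakulen i could go back to *e or *i — the one source consistent with every daughter is *e.
This points to *pabebed. Verify forward in each daughter:
Haluric: start from *pabebed.
  rule 1: no change — pabebed
  rule 2 (unconditioned shift): pabebed → fabebed
  rule 3 (vowel merger): fabebed → febebed
  ⇒ Haluric febebed
Kakulen: *pabebed
  pabebed → pabebet   [unconditioned shift]
  pabebet (rule 2 does not apply)
  pabebet → pabibit   [vowel merger]
  giving Kakulen pabibit.
*pabebed is the unique common source.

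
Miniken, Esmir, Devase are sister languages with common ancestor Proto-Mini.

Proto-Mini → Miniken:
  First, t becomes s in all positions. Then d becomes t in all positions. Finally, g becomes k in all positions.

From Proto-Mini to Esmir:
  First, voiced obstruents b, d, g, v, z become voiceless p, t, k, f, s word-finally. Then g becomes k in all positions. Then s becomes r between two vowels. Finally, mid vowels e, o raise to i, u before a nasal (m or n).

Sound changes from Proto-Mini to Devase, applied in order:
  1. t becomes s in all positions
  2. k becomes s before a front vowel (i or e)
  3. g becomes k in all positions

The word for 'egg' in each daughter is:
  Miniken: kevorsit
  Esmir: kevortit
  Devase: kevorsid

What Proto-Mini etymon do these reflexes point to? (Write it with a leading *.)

*gevortid

Position 1: Miniken has k, Esmir has k, Devase has k. Taking the neighbouring segments as reconstructed: Miniken k could go back to *k or *g; Esmir k could go back to *k or *g; Devase k can only go back to *g — the one source consistent with every daughter is *g.
Position 6: Miniken has s, Esmir has t, Devase has s. Taking the neighbouring segments as reconstructed: Miniken s could go back to *t or *s; Esmir t can only go back to *t; Devase s could go back to *t or *k or *s — the one source consistent with every daughter is *t.
This points to *gevortid. Verify forward in each daughter:
Miniken: start from *gevortid.
  rule 1 (unconditioned shift): gevortid → gevorsid
  rule 2 (unconditioned shift): gevorsid → gevorsit
  rule 3 (unconditioned shift): gevorsit → kevorsit
  ⇒ Miniken kevorsit
Esmir: *gevortid > gevortit > kevortit  (by final devoicing, unconditioned shift)
Devase: start from *gevortid.
  rule 1 (unconditioned shift): gevortid → gevorsid
  rule 2: no change — gevorsid
  rule 3 (unconditioned shift): gevorsid → kevorsid
  ⇒ Devase kevorsid
Only *gevortid yields all of Miniken kevorsit, Esmir kevortit, Devase kevorsid.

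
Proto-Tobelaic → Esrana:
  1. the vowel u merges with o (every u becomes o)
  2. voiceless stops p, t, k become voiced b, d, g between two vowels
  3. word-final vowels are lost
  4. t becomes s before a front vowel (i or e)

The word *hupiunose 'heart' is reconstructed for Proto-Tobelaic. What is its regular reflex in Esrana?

hobionos

Esrana: start from *hupiunose.
  rule 1 (vowel merger): hupiunose → hopionose
  rule 2 (intervocalic voicing): hopionose → hobionose
  rule 3 (apocope): hobionose → hobionos
  rule 4: no change — hobionos
  ⇒ Esrana hobionos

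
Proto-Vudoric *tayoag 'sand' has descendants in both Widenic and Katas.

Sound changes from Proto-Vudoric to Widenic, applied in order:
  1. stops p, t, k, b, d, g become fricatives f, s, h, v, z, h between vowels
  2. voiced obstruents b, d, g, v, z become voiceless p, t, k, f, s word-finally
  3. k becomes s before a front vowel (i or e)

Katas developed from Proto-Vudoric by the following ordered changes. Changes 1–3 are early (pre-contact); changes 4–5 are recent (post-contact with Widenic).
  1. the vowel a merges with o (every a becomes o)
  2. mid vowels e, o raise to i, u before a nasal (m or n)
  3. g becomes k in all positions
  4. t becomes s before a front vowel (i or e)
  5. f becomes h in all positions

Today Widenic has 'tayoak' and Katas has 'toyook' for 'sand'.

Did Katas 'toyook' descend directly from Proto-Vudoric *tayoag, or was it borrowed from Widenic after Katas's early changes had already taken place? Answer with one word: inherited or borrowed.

inherited

If inherited, *tayoag would pass through all of Katas's changes:
Katas: *tayoag
  tayoag → toyoog   [vowel merger]
  toyoog (rule 2 does not apply)
  toyoog → toyook   [unconditioned shift]
  toyook (rule 4 does not apply)
  toyook (rule 5 does not apply)
  giving Katas toyook.
If borrowed from Widenic 'tayoak' after the early changes, it would undergo only the recent ones:
  rule 4 (palatalisation): no change (tayoak)
  rule 5 (unconditioned shift): no change (tayoak)
  ⇒ as a loan: tayoak
Katas 'toyook' matches the inherited outcome exactly, so it is an inherited cognate, not a loan.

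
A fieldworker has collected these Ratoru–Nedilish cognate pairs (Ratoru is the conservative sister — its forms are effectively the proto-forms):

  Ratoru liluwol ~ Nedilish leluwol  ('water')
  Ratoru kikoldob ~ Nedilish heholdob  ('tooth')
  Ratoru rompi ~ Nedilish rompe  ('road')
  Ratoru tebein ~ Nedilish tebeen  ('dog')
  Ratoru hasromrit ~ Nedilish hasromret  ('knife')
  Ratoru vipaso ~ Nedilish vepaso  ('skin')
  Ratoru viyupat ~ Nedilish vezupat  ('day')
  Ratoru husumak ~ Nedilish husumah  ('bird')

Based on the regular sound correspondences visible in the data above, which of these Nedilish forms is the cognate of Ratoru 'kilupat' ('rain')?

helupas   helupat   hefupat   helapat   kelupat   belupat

kikoldob ~ heholdob — Ratoru k corresponds to Nedilish h word-initially before a front vowel.
liluwol ~ leluwol, kikoldob ~ heholdob — Ratoru i corresponds to Nedilish e after a consonant, before a consonant other than r, m, n, p, b, f, v.
Applying these to Ratoru 'kilupat':
  kilupat → hilupat   (k→h word-initially before a front vowel)
  hilupat → helupat   (i→e after a consonant, before a consonant other than r, m, n, p, b, f, v)
So the Nedilish cognate is 'helupat'.

helupat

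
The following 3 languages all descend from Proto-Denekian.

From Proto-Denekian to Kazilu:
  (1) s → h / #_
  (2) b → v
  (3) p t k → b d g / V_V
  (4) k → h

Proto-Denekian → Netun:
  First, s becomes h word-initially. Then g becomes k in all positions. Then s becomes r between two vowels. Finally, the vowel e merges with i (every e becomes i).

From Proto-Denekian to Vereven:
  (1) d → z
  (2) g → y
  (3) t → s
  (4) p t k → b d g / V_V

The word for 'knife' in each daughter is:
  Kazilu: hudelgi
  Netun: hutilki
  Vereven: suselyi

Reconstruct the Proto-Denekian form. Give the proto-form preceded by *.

Position 6: Kazilu has g, Netun has k, Vereven has y. Taking the neighbouring segments as reconstructed: Kazilu g can only go back to *g; Netun k could go back to *k or *g; Vereven y could go back to *g or *y — the one source consistent with every daughter is *g.
Position 1: Kazilu has h, Netun has h, Vereven has s. Taking the neighbouring segments as reconstructed: Kazilu h could go back to *k or *s or *h; Netun h could go back to *s or *h; Vereven s could go back to *t or *s — the one source consistent with every daughter is *s.
Continuing position by position gives *sutelgi; check it forward:
Kazilu: *sutelgi > hutelgi > hudelgi  (by debuccalisation, intervocalic voicing)
Netun: *sutelgi
  sutelgi → hutelgi   [debuccalisation]
  hutelgi → hutelki   [unconditioned shift]
  hutelki (rule 3 does not apply)
  hutelki → hutilki   [vowel merger]
  giving Netun hutilki.
Vereven: start from *sutelgi.
  rule 1: no change — sutelgi
  rule 2 (unconditioned shift): sutelgi → sutelyi
  rule 3 (unconditioned shift): sutelyi → suselyi
  rule 4: no change — suselyi
  ⇒ Vereven suselyi
No other proto-form is consistent with every reflex, so the reconstruction is *sutelgi.

*sutelgi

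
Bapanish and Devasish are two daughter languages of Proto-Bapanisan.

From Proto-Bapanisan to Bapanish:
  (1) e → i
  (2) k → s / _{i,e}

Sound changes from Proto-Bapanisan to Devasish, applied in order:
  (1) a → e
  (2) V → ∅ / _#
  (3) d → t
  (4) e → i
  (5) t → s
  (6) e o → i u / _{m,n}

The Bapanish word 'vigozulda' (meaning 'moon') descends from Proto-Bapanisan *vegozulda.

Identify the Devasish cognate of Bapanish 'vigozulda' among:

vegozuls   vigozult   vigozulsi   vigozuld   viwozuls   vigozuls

vigozuls

Devasish: *vegozulda > vegozulde > vegozuld > vegozult > vigozult > vigozuls  (by vowel merger, apocope, unconditioned shift, vowel merger, unconditioned shift)
Among the options, 'vigozuls' alone shows every Devasish change applied in order.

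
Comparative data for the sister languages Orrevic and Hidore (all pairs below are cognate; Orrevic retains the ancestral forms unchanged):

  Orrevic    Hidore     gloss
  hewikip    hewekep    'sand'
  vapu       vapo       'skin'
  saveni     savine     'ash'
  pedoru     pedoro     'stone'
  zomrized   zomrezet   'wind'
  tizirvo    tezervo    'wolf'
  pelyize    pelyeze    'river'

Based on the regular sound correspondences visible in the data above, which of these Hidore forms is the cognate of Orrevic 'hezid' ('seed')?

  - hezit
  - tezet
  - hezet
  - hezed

hezet

hewikip ~ hewekep, zomrized ~ zomrezet — Orrevic i corresponds to Hidore e after a consonant, before a consonant other than r, m, n, p, b, f, v.
zomrized ~ zomrezet — Orrevic d corresponds to Hidore t word-finally.
Applying these to Orrevic 'hezid':
  hezid → hezed   (i→e after a consonant, before a consonant other than r, m, n, p, b, f, v)
  hezed → hezet   (d→t word-finally)
So the Hidore cognate is 'hezet'.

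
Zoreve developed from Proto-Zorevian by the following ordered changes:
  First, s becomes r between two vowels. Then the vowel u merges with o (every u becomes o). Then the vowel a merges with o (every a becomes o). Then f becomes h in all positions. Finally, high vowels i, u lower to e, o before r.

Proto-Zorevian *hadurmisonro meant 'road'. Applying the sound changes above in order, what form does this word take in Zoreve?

hodormeronro

Zoreve: *hadurmisonro
  hadurmisonro → hadurmironro   [rhotacism]
  hadurmironro → hadormironro   [vowel merger]
  hadormironro → hodormironro   [vowel merger]
  hodormironro (rule 4 does not apply)
  hodormironro → hodormeronro   [pre-rhotic lowering]
  giving Zoreve hodormeronro.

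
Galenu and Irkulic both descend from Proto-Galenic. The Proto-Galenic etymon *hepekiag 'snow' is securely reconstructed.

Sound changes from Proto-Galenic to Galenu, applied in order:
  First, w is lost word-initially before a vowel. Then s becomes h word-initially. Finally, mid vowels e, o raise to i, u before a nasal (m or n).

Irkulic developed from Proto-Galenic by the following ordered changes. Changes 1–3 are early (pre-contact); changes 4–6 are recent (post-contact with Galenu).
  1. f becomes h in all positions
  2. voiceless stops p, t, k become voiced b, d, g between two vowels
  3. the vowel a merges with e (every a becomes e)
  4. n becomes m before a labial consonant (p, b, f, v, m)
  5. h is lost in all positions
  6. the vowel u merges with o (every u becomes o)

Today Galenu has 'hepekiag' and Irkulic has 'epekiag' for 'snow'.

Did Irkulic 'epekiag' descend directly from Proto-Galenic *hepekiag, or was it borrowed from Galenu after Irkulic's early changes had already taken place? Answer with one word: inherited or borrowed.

If inherited, *hepekiag would pass through all of Irkulic's changes:
Irkulic: *hepekiag
  hepekiag (rule 1 does not apply)
  hepekiag → hebegiag   [intervocalic voicing]
  hebegiag → hebegieg   [vowel merger]
  hebegieg (rule 4 does not apply)
  hebegieg → ebegieg   [h-loss]
  ebegieg (rule 6 does not apply)
  giving Irkulic ebegieg.
If borrowed from Galenu 'hepekiag' after the early changes, it would undergo only the recent ones:
  rule 4 (nasal place assimilation): no change (hepekiag)
  rule 5 (h-loss): hepekiag → epekiag
  rule 6 (vowel merger): no change (epekiag)
  ⇒ as a loan: epekiag
Irkulic 'epekiag' matches the loan outcome 'epekiag', not the inherited 'ebegieg' — it skipped the early Irkulic changes, so it was borrowed from Galenu.

borrowed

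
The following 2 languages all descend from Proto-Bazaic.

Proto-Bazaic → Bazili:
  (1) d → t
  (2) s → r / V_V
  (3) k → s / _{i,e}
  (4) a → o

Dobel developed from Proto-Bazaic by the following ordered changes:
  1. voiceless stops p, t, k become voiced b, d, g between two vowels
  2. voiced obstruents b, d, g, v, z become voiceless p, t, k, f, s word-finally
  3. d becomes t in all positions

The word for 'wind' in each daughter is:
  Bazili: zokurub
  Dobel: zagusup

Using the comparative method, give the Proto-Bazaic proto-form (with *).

Position 2: Bazili has o, Dobel has a. Dobel preserves a here (none of its changes turn any other segment into a), so the proto-segment is *a.
Position 5: Bazili has r, Dobel has s. Taking the neighbouring segments as reconstructed: Bazili r could go back to *s or *r; Dobel s can only go back to *s — the one source consistent with every daughter is *s.
This points to *zakusub. Verify forward in each daughter:
Bazili: *zakusub
  zakusub (rule 1 does not apply)
  zakusub → zakurub   [rhotacism]
  zakurub (rule 3 does not apply)
  zakurub → zokurub   [vowel merger]
  giving Bazili zokurub.
Dobel: *zakusub > zagusub > zagusup  (by intervocalic voicing, final devoicing)
Only *zakusub yields all of Bazili zokurub, Dobel zagusup.

*zakusub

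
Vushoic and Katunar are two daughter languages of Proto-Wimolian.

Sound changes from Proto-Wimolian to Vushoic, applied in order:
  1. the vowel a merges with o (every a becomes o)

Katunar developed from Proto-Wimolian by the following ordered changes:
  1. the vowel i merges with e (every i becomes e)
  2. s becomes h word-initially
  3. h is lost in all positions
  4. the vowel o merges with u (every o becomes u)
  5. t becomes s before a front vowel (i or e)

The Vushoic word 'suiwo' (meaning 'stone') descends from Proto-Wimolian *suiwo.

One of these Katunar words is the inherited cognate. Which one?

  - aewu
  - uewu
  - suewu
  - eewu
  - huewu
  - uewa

uewu

Katunar: *suiwo
  suiwo → suewo   [vowel merger]
  suewo → huewo   [debuccalisation]
  huewo → uewo   [h-loss]
  uewo → uewu   [vowel merger]
  uewu (rule 5 does not apply)
  giving Katunar uewu.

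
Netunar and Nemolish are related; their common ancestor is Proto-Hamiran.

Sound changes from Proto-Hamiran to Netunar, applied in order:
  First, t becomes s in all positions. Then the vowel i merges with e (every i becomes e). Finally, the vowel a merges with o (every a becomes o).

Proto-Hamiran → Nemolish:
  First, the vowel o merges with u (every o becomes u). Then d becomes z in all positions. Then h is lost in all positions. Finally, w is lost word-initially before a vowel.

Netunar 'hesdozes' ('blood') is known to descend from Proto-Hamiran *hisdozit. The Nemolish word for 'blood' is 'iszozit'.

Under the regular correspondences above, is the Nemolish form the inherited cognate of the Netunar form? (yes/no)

no

Derive the expected Nemolish reflex of *hisdozit:
Nemolish: start from *hisdozit.
  rule 1 (vowel merger): hisdozit → hisduzit
  rule 2 (unconditioned shift): hisduzit → hiszuzit
  rule 3 (h-loss): hiszuzit → iszuzit
  rule 4: no change — iszuzit
  ⇒ Nemolish iszuzit
The regular Nemolish reflex would be 'iszuzit', but the attested form is 'iszozit'. The correspondence is irregular, so they are not cognates (the Nemolish form has a different source).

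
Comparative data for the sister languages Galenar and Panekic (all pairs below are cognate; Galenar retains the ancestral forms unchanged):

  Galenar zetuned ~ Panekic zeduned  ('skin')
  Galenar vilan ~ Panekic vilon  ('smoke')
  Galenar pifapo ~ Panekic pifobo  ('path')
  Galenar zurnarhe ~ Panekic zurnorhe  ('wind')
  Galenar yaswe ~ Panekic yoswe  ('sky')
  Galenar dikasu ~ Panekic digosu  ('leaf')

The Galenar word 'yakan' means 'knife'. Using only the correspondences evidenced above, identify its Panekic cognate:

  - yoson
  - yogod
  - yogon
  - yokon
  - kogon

yaswe ~ yoswe, dikasu ~ digosu — Galenar a corresponds to Panekic o after a consonant, before a consonant other than r, m, n, p, b, f, v.
dikasu ~ digosu — Galenar k corresponds to Panekic g between vowels (before a back vowel).
vilan ~ vilon — Galenar a corresponds to Panekic o after a consonant, before a nasal.
Applying these to Galenar 'yakan':
  yakan → yokan   (a→o after a consonant, before a consonant other than r, m, n, p, b, f, v)
  yokan → yogan   (k→g between vowels (before a back vowel))
  yogan → yogon   (a→o after a consonant, before a nasal)
So the Panekic cognate is 'yogon'.

yogon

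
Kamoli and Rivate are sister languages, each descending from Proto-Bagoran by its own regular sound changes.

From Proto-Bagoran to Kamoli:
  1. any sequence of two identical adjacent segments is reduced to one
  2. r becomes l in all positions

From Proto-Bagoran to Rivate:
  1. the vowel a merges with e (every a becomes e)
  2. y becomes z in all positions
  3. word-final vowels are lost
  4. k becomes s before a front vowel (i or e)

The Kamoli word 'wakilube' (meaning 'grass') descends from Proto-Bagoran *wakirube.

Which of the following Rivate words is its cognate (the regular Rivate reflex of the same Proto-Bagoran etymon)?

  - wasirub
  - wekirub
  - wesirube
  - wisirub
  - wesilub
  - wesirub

Rivate: *wakirube > wekirube > wekirub > wesirub  (by vowel merger, apocope, palatalisation)
Among the options, 'wesirub' alone shows every Rivate change applied in order.

wesirub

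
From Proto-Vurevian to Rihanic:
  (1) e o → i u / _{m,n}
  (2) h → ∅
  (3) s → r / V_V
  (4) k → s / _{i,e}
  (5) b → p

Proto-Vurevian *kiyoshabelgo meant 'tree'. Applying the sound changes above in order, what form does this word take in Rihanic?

Rihanic: *kiyoshabelgo > kiyosabelgo > kiyorabelgo > siyorabelgo > siyorapelgo  (by h-loss, rhotacism, palatalisation, unconditioned shift)

siyorapelgo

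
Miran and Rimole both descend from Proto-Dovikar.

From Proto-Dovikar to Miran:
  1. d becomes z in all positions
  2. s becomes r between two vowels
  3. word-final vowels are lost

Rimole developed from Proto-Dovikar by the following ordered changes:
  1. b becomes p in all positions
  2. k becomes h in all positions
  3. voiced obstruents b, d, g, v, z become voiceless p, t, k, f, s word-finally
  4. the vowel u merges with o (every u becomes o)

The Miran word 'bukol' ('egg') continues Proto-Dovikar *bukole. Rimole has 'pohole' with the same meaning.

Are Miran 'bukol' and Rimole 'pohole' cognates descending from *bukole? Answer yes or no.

Derive the expected Rimole reflex of *bukole:
Rimole: *bukole > pukole > puhole > pohole  (by unconditioned shift, unconditioned shift, vowel merger)
Rimole 'pohole' matches the regular reflex exactly, so the pair is cognate.

yes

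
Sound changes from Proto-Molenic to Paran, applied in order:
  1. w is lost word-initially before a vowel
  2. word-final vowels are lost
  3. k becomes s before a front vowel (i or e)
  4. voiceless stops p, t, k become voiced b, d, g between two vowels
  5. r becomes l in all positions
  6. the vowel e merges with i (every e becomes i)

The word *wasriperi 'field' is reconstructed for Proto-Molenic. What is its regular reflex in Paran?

aslibil

Paran: start from *wasriperi.
  rule 1 (glide loss): wasriperi → asriperi
  rule 2 (apocope): asriperi → asriper
  rule 3: no change — asriper
  rule 4 (intervocalic voicing): asriper → asriber
  rule 5 (unconditioned shift): asriber → aslibel
  rule 6 (vowel merger): aslibel → aslibil
  ⇒ Paran aslibil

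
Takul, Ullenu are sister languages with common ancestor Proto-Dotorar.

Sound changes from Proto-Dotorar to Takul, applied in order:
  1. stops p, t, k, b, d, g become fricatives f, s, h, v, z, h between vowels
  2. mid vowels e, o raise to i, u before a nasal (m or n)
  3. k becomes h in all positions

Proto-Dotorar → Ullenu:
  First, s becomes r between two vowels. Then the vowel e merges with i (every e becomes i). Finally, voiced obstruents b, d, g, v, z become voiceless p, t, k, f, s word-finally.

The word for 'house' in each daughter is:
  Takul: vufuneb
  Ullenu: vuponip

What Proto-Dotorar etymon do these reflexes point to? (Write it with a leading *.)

*vuponeb

Position 6: Takul has e, Ullenu has i. Takul preserves e here (none of its changes turn any other segment into e), so the proto-segment is *e.
Position 3: Takul has f, Ullenu has p. Taking the neighbouring segments as reconstructed: Takul f could go back to *p or *f; Ullenu p can only go back to *p — the one source consistent with every daughter is *p.
Position 7: Takul has b, Ullenu has p. Takul preserves b here (none of its changes turn any other segment into b), so the proto-segment is *b.
This points to *vuponeb. Verify forward in each daughter:
Takul: *vuponeb
  vuponeb → vufoneb   [intervocalic lenition]
  vufoneb → vufuneb   [pre-nasal raising]
  vufuneb (rule 3 does not apply)
  giving Takul vufuneb.
Ullenu: start from *vuponeb.
  rule 1: no change — vuponeb
  rule 2 (vowel merger): vuponeb → vuponib
  rule 3 (final devoicing): vuponib → vuponip
  ⇒ Ullenu vuponip
*vuponeb is the unique common source.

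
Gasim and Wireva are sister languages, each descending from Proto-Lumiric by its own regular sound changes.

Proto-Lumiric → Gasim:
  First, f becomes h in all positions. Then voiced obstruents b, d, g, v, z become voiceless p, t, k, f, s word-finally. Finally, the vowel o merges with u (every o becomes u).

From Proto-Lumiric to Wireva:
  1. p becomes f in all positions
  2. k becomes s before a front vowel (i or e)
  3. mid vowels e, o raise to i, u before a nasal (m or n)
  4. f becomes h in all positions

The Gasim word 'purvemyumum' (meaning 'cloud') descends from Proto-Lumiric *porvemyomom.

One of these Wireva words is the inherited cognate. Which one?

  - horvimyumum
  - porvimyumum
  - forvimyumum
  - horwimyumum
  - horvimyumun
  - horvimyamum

horvimyumum

Wireva: *porvemyomom
  porvemyomom → forvemyomom   [unconditioned shift]
  forvemyomom (rule 2 does not apply)
  forvemyomom → forvimyumum   [pre-nasal raising]
  forvimyumum → horvimyumum   [unconditioned shift]
  giving Wireva horvimyumum.
Only 'horvimyumum' matches the regular Wireva development of *porvemyomom.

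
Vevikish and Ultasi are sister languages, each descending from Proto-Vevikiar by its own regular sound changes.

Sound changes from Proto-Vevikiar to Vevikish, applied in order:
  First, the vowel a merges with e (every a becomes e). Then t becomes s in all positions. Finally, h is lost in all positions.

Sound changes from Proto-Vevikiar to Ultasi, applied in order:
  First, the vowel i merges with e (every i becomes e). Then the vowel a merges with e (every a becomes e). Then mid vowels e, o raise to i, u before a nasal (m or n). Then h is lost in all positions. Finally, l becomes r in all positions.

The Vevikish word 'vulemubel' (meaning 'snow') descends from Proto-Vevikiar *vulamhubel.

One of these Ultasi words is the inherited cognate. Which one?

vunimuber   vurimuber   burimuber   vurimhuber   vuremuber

Ultasi: *vulamhubel > vulemhubel > vulimhubel > vulimubel > vurimuber  (by vowel merger, pre-nasal raising, h-loss, unconditioned shift)
Among the options, 'vurimuber' alone shows every Ultasi change applied in order.

vurimuber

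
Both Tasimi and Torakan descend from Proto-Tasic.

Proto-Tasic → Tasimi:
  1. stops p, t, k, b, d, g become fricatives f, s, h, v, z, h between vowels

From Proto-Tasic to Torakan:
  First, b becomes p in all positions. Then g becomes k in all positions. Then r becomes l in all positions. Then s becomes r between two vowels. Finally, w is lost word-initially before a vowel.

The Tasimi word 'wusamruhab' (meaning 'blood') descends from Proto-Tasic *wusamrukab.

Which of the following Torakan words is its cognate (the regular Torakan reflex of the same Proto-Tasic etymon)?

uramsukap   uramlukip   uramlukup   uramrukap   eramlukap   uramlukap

uramlukap

Torakan: start from *wusamrukab.
  rule 1 (unconditioned shift): wusamrukab → wusamrukap
  rule 2: no change — wusamrukap
  rule 3 (unconditioned shift): wusamrukap → wusamlukap
  rule 4 (rhotacism): wusamlukap → wuramlukap
  rule 5 (glide loss): wuramlukap → uramlukap
  ⇒ Torakan uramlukap
The other candidates each miss or misapply at least one Torakan change.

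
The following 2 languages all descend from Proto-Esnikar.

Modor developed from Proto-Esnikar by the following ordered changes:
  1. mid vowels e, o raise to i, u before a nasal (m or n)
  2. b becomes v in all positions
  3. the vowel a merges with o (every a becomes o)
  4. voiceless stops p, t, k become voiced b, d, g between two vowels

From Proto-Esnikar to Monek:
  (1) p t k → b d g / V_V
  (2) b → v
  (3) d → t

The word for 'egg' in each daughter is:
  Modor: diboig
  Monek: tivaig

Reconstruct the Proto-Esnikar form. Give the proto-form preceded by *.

*dipaig

Position 1: Modor has d, Monek has t. Taking the neighbouring segments as reconstructed: Modor d can only go back to *d; Monek t could go back to *t or *d — the one source consistent with every daughter is *d.
Position 3: Modor has b, Monek has v. In Modor, b can only continue *p, so the proto-segment is *p.
Continuing position by position gives *dipaig; check it forward:
Modor: *dipaig
  dipaig (rule 1 does not apply)
  dipaig (rule 2 does not apply)
  dipaig → dipoig   [vowel merger]
  dipoig → diboig   [intervocalic voicing]
  giving Modor diboig.
Monek: *dipaig > dibaig > divaig > tivaig  (by intervocalic voicing, unconditioned shift, unconditioned shift)
*dipaig is the unique common source.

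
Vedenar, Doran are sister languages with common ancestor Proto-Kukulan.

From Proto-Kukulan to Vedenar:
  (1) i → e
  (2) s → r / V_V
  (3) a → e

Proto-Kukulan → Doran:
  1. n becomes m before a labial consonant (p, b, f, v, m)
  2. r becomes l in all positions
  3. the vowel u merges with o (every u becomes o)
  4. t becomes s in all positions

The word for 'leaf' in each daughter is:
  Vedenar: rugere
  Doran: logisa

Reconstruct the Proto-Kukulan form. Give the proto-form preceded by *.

Position 5: Vedenar has r, Doran has s. Taking the neighbouring segments as reconstructed: Vedenar r could go back to *s or *r; Doran s could go back to *t or *s — the one source consistent with every daughter is *s.
Position 1: Vedenar has r, Doran has l. Taking the neighbouring segments as reconstructed: Vedenar r can only go back to *r; Doran l could go back to *l or *r — the one source consistent with every daughter is *r.
Position 6: Vedenar has e, Doran has a. Doran preserves a here (none of its changes turn any other segment into a), so the proto-segment is *a.
This points to *rugisa. Verify forward in each daughter:
Vedenar: *rugisa > rugesa > rugera > rugere  (by vowel merger, rhotacism, vowel merger)
Doran: *rugisa > lugisa > logisa  (by unconditioned shift, vowel merger)
No other proto-form is consistent with every reflex, so the reconstruction is *rugisa.

*rugisa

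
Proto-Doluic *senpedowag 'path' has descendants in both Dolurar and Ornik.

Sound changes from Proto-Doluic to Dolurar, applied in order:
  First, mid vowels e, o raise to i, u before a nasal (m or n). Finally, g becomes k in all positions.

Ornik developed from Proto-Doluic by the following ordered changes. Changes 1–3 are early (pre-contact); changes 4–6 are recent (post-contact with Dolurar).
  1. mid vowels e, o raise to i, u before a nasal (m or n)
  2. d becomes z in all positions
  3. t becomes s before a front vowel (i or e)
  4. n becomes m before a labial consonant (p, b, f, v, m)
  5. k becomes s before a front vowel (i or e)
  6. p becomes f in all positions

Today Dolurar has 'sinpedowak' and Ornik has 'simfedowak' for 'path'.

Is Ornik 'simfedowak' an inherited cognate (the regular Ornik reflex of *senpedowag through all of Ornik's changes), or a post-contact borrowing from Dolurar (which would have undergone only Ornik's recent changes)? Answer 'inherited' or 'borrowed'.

If inherited, *senpedowag would pass through all of Ornik's changes:
Ornik: *senpedowag > sinpedowag > sinpezowag > simpezowag > simfezowag  (by pre-nasal raising, unconditioned shift, nasal place assimilation, unconditioned shift)
If borrowed from Dolurar 'sinpedowak' after the early changes, it would undergo only the recent ones:
  rule 4 (nasal place assimilation): sinpedowak → simpedowak
  rule 5 (palatalisation): no change (simpedowak)
  rule 6 (unconditioned shift): simpedowak → simfedowak
  ⇒ as a loan: simfedowak
Ornik 'simfedowak' matches the loan outcome 'simfedowak', not the inherited 'simfezowag' — it skipped the early Ornik changes, so it was borrowed from Dolurar.

borrowed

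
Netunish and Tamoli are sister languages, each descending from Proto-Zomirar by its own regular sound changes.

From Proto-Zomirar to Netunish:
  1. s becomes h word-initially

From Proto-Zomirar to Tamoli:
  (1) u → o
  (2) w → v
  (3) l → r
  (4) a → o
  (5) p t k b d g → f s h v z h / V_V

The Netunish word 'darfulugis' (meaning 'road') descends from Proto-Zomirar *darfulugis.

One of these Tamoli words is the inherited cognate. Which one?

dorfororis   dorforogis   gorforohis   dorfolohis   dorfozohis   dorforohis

Tamoli: start from *darfulugis.
  rule 1 (vowel merger): darfulugis → darfologis
  rule 2: no change — darfologis
  rule 3 (unconditioned shift): darfologis → darforogis
  rule 4 (vowel merger): darforogis → dorforogis
  rule 5 (intervocalic lenition): dorforogis → dorforohis
  ⇒ Tamoli dorforohis
The other candidates each miss or misapply at least one Tamoli change.

dorforohis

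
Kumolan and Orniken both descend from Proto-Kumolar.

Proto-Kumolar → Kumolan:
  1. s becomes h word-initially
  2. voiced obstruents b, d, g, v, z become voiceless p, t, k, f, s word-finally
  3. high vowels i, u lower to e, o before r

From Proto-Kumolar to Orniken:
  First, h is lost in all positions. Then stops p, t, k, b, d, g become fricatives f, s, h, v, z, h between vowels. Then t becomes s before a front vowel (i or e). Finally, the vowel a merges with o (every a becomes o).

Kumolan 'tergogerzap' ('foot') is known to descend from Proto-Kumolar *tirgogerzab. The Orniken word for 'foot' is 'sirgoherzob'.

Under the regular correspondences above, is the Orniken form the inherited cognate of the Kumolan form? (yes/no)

Derive the expected Orniken reflex of *tirgogerzab:
Orniken: *tirgogerzab
  tirgogerzab (rule 1 does not apply)
  tirgogerzab → tirgoherzab   [intervocalic lenition]
  tirgoherzab → sirgoherzab   [palatalisation]
  sirgoherzab → sirgoherzob   [vowel merger]
  giving Orniken sirgoherzob.
Orniken 'sirgoherzob' matches the regular reflex exactly, so the pair is cognate.

yes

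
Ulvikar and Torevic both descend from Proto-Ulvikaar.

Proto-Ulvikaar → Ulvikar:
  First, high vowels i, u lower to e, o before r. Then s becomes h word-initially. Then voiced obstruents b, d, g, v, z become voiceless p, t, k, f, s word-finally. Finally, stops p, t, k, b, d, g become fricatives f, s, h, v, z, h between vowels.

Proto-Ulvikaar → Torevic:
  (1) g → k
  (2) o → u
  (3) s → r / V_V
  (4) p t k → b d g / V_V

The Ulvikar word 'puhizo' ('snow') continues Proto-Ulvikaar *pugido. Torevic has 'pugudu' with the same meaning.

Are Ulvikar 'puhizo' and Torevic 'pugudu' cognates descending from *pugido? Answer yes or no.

Derive the expected Torevic reflex of *pugido:
Torevic: *pugido > pukido > pukidu > pugidu  (by unconditioned shift, vowel merger, intervocalic voicing)
The regular Torevic reflex would be 'pugidu', but the attested form is 'pugudu'. The correspondence is irregular, so they are not cognates (the Torevic form has a different source).

no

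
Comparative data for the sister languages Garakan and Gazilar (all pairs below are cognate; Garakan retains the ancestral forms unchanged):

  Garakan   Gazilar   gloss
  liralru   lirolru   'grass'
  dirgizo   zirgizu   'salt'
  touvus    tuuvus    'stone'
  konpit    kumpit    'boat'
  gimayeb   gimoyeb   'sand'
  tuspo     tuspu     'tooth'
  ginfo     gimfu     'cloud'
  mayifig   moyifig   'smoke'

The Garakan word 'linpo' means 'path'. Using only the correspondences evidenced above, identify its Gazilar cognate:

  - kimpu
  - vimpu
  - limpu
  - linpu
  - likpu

limpu

konpit ~ kumpit — Garakan n corresponds to Gazilar m after a vowel, before a labial obstruent.
dirgizo ~ zirgizu, tuspo ~ tuspu — Garakan o corresponds to Gazilar u word-finally.
Applying these to Garakan 'linpo':
  linpo → limpo   (n→m after a vowel, before a labial obstruent)
  limpo → limpu   (o→u word-finally)
So the Gazilar cognate is 'limpu'.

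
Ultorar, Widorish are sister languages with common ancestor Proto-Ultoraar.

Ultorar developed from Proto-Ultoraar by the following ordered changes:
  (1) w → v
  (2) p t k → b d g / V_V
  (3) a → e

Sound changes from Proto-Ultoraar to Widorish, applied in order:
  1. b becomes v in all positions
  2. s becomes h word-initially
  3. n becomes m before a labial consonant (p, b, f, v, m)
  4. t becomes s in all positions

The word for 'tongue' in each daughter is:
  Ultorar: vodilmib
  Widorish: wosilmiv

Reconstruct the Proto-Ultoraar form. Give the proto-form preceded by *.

Position 3: Ultorar has d, Widorish has s. Taking the neighbouring segments as reconstructed: Ultorar d could go back to *t or *d; Widorish s could go back to *t or *s — the one source consistent with every daughter is *t.
Position 8: Ultorar has b, Widorish has v. Taking the neighbouring segments as reconstructed: Ultorar b can only go back to *b; Widorish v could go back to *b or *v — the one source consistent with every daughter is *b.
Position 1: Ultorar has v, Widorish has w. Widorish preserves w here (none of its changes turn any other segment into w), so the proto-segment is *w.
This points to *wotilmib. Verify forward in each daughter:
Ultorar: *wotilmib
  wotilmib → votilmib   [unconditioned shift]
  votilmib → vodilmib   [intervocalic voicing]
  vodilmib (rule 3 does not apply)
  giving Ultorar vodilmib.
Widorish: *wotilmib
  wotilmib → wotilmiv   [unconditioned shift]
  wotilmiv (rule 2 does not apply)
  wotilmiv (rule 3 does not apply)
  wotilmiv → wosilmiv   [unconditioned shift]
  giving Widorish wosilmiv.
No other proto-form is consistent with every reflex, so the reconstruction is *wotilmib.

*wotilmib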